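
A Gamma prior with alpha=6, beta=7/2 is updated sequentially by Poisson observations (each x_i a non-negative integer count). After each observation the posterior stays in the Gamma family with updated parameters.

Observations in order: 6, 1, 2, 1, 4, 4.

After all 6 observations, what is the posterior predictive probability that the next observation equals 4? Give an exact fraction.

50947134481992806904249470890378400/389741352911494423492067803272531843

obs 1: x=6 → posterior Gamma(12, 9/2)
obs 2: x=1 → posterior Gamma(13, 11/2)
obs 3: x=2 → posterior Gamma(15, 13/2)
obs 4: x=1 → posterior Gamma(16, 15/2)
obs 5: x=4 → posterior Gamma(20, 17/2)
obs 6: x=4 → posterior Gamma(24, 19/2)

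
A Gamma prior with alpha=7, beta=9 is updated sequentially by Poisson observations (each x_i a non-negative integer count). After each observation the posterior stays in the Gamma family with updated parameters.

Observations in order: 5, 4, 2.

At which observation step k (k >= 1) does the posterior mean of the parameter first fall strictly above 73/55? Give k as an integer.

obs 1: x=5 → posterior Gamma(12, 10)
obs 2: x=4 → posterior Gamma(16, 11)
obs 3: x=2 → posterior Gamma(18, 12)

k = 2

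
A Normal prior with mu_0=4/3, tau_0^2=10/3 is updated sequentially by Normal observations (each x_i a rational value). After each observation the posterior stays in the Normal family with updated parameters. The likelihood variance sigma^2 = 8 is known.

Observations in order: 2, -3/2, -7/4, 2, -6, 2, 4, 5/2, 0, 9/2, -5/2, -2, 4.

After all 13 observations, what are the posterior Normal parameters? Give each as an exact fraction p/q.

mu_0=19/28, tau_0^2=40/77

obs 1: x=2 → posterior Normal(26/17, 40/17)
obs 2: x=-3/2 → posterior Normal(37/44, 20/11)
obs 3: x=-7/4 → posterior Normal(13/36, 40/27)
obs 4: x=2 → posterior Normal(79/128, 5/4)
obs 5: x=-6 → posterior Normal(-41/148, 40/37)
obs 6: x=2 → posterior Normal(-1/168, 20/21)
obs 7: x=4 → posterior Normal(79/188, 40/47)
obs 8: x=5/2 → posterior Normal(129/208, 10/13)
obs 9: x=0 → posterior Normal(43/76, 40/57)
obs 10: x=9/2 → posterior Normal(219/248, 20/31)
obs 11: x=-5/2 → posterior Normal(169/268, 40/67)
obs 12: x=-2 → posterior Normal(43/96, 5/9)
obs 13: x=4 → posterior Normal(19/28, 40/77)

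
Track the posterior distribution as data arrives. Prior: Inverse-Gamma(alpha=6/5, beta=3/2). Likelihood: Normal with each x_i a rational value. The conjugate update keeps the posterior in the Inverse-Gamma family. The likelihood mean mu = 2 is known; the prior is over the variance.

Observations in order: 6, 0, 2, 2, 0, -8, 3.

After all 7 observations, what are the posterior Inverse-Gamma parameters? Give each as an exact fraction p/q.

obs 1: x=6 → posterior Inverse-Gamma(17/10, 19/2)
obs 2: x=0 → posterior Inverse-Gamma(11/5, 23/2)
obs 3: x=2 → posterior Inverse-Gamma(27/10, 23/2)
obs 4: x=2 → posterior Inverse-Gamma(16/5, 23/2)
obs 5: x=0 → posterior Inverse-Gamma(37/10, 27/2)
obs 6: x=-8 → posterior Inverse-Gamma(21/5, 127/2)
obs 7: x=3 → posterior Inverse-Gamma(47/10, 64)

alpha=47/10, beta=64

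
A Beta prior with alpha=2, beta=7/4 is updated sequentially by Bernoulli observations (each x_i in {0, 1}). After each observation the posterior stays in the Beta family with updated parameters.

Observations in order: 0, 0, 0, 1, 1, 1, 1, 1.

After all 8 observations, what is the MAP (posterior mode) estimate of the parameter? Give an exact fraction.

8/13

obs 1: x=0 → posterior Beta(2, 11/4)
obs 2: x=0 → posterior Beta(2, 15/4)
obs 3: x=0 → posterior Beta(2, 19/4)
obs 4: x=1 → posterior Beta(3, 19/4)
obs 5: x=1 → posterior Beta(4, 19/4)
obs 6: x=1 → posterior Beta(5, 19/4)
obs 7: x=1 → posterior Beta(6, 19/4)
obs 8: x=1 → posterior Beta(7, 19/4)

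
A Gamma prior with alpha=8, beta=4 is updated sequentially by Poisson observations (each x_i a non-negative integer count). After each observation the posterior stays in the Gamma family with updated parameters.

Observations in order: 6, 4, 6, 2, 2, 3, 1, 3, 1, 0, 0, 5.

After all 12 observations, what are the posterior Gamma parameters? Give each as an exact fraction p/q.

obs 1: x=6 → posterior Gamma(14, 5)
obs 2: x=4 → posterior Gamma(18, 6)
obs 3: x=6 → posterior Gamma(24, 7)
obs 4: x=2 → posterior Gamma(26, 8)
obs 5: x=2 → posterior Gamma(28, 9)
obs 6: x=3 → posterior Gamma(31, 10)
obs 7: x=1 → posterior Gamma(32, 11)
obs 8: x=3 → posterior Gamma(35, 12)
obs 9: x=1 → posterior Gamma(36, 13)
obs 10: x=0 → posterior Gamma(36, 14)
obs 11: x=0 → posterior Gamma(36, 15)
obs 12: x=5 → posterior Gamma(41, 16)

alpha=41, beta=16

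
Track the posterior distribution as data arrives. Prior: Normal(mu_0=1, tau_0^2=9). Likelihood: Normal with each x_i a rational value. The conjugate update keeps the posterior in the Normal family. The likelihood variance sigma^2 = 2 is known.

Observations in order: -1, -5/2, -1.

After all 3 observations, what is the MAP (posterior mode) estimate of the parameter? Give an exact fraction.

-77/58

obs 1: x=-1 → posterior Normal(-7/11, 18/11)
obs 2: x=-5/2 → posterior Normal(-59/40, 9/10)
obs 3: x=-1 → posterior Normal(-77/58, 18/29)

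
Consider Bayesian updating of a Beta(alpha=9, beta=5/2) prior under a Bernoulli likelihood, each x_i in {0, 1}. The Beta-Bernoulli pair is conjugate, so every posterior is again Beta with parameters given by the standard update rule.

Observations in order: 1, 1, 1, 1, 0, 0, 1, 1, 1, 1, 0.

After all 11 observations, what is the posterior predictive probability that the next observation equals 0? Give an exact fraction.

11/45

obs 1: x=1 → posterior Beta(10, 5/2)
obs 2: x=1 → posterior Beta(11, 5/2)
obs 3: x=1 → posterior Beta(12, 5/2)
obs 4: x=1 → posterior Beta(13, 5/2)
obs 5: x=0 → posterior Beta(13, 7/2)
obs 6: x=0 → posterior Beta(13, 9/2)
obs 7: x=1 → posterior Beta(14, 9/2)
obs 8: x=1 → posterior Beta(15, 9/2)
obs 9: x=1 → posterior Beta(16, 9/2)
obs 10: x=1 → posterior Beta(17, 9/2)
obs 11: x=0 → posterior Beta(17, 11/2)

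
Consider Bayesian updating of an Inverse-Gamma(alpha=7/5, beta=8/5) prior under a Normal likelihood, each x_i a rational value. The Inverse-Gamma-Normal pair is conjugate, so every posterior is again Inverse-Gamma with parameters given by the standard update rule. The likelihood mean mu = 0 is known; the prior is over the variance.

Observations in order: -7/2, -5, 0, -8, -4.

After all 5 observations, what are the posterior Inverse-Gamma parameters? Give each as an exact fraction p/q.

obs 1: x=-7/2 → posterior Inverse-Gamma(19/10, 309/40)
obs 2: x=-5 → posterior Inverse-Gamma(12/5, 809/40)
obs 3: x=0 → posterior Inverse-Gamma(29/10, 809/40)
obs 4: x=-8 → posterior Inverse-Gamma(17/5, 2089/40)
obs 5: x=-4 → posterior Inverse-Gamma(39/10, 2409/40)

alpha=39/10, beta=2409/40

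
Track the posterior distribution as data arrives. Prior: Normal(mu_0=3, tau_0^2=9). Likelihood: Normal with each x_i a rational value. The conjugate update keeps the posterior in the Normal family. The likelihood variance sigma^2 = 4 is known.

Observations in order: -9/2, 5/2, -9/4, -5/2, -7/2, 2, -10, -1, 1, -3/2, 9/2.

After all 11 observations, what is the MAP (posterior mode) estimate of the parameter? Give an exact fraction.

obs 1: x=-9/2 → posterior Normal(-57/26, 36/13)
obs 2: x=5/2 → posterior Normal(-3/11, 18/11)
obs 3: x=-9/4 → posterior Normal(-105/124, 36/31)
obs 4: x=-5/2 → posterior Normal(-39/32, 9/10)
obs 5: x=-7/2 → posterior Normal(-321/196, 36/49)
obs 6: x=2 → posterior Normal(-249/232, 18/29)
obs 7: x=-10 → posterior Normal(-609/268, 36/67)
obs 8: x=-1 → posterior Normal(-645/304, 9/19)
obs 9: x=1 → posterior Normal(-609/340, 36/85)
obs 10: x=-3/2 → posterior Normal(-663/376, 18/47)
obs 11: x=9/2 → posterior Normal(-501/412, 36/103)

-501/412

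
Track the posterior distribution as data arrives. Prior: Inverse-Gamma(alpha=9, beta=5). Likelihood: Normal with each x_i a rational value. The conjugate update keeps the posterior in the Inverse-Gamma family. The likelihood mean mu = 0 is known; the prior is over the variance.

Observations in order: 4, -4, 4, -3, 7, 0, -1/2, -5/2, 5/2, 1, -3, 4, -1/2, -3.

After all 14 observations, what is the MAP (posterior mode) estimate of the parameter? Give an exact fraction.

obs 1: x=4 → posterior Inverse-Gamma(19/2, 13)
obs 2: x=-4 → posterior Inverse-Gamma(10, 21)
obs 3: x=4 → posterior Inverse-Gamma(21/2, 29)
obs 4: x=-3 → posterior Inverse-Gamma(11, 67/2)
obs 5: x=7 → posterior Inverse-Gamma(23/2, 58)
obs 6: x=0 → posterior Inverse-Gamma(12, 58)
obs 7: x=-1/2 → posterior Inverse-Gamma(25/2, 465/8)
obs 8: x=-5/2 → posterior Inverse-Gamma(13, 245/4)
obs 9: x=5/2 → posterior Inverse-Gamma(27/2, 515/8)
obs 10: x=1 → posterior Inverse-Gamma(14, 519/8)
obs 11: x=-3 → posterior Inverse-Gamma(29/2, 555/8)
obs 12: x=4 → posterior Inverse-Gamma(15, 619/8)
obs 13: x=-1/2 → posterior Inverse-Gamma(31/2, 155/2)
obs 14: x=-3 → posterior Inverse-Gamma(16, 82)

82/17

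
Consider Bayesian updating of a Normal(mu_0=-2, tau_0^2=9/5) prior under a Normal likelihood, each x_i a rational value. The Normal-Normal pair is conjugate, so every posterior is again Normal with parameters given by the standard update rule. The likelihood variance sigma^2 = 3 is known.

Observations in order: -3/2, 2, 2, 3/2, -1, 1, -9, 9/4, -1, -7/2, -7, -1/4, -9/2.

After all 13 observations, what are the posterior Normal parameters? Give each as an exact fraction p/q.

mu_0=-67/44, tau_0^2=9/44

obs 1: x=-3/2 → posterior Normal(-29/16, 9/8)
obs 2: x=2 → posterior Normal(-17/22, 9/11)
obs 3: x=2 → posterior Normal(-5/28, 9/14)
obs 4: x=3/2 → posterior Normal(2/17, 9/17)
obs 5: x=-1 → posterior Normal(-1/20, 9/20)
obs 6: x=1 → posterior Normal(2/23, 9/23)
obs 7: x=-9 → posterior Normal(-25/26, 9/26)
obs 8: x=9/4 → posterior Normal(-73/116, 9/29)
obs 9: x=-1 → posterior Normal(-85/128, 9/32)
obs 10: x=-7/2 → posterior Normal(-127/140, 9/35)
obs 11: x=-7 → posterior Normal(-211/152, 9/38)
obs 12: x=-1/4 → posterior Normal(-107/82, 9/41)
obs 13: x=-9/2 → posterior Normal(-67/44, 9/44)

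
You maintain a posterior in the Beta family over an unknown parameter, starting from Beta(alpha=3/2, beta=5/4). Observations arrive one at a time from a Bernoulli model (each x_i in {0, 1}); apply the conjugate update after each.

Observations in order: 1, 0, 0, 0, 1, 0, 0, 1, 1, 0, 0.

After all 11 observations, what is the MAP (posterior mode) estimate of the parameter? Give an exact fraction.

18/47

obs 1: x=1 → posterior Beta(5/2, 5/4)
obs 2: x=0 → posterior Beta(5/2, 9/4)
obs 3: x=0 → posterior Beta(5/2, 13/4)
obs 4: x=0 → posterior Beta(5/2, 17/4)
obs 5: x=1 → posterior Beta(7/2, 17/4)
obs 6: x=0 → posterior Beta(7/2, 21/4)
obs 7: x=0 → posterior Beta(7/2, 25/4)
obs 8: x=1 → posterior Beta(9/2, 25/4)
obs 9: x=1 → posterior Beta(11/2, 25/4)
obs 10: x=0 → posterior Beta(11/2, 29/4)
obs 11: x=0 → posterior Beta(11/2, 33/4)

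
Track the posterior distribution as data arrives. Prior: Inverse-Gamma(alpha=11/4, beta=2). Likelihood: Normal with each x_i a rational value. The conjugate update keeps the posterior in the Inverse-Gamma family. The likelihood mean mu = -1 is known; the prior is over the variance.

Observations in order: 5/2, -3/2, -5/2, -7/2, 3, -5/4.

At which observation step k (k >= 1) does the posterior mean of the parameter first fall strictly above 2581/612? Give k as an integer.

obs 1: x=5/2 → posterior Inverse-Gamma(13/4, 65/8)
obs 2: x=-3/2 → posterior Inverse-Gamma(15/4, 33/4)
obs 3: x=-5/2 → posterior Inverse-Gamma(17/4, 75/8)
obs 4: x=-7/2 → posterior Inverse-Gamma(19/4, 25/2)
obs 5: x=3 → posterior Inverse-Gamma(21/4, 41/2)
obs 6: x=-5/4 → posterior Inverse-Gamma(23/4, 657/32)

k = 5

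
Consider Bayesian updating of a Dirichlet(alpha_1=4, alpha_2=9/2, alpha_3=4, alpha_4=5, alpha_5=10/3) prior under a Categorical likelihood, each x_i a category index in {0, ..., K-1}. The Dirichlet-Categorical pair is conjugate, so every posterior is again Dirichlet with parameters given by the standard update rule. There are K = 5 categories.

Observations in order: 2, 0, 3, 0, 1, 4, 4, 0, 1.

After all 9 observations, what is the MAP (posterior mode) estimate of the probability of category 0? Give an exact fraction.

obs 1: x=2 → posterior Dirichlet(4, 9/2, 5, 5, 10/3)
obs 2: x=0 → posterior Dirichlet(5, 9/2, 5, 5, 10/3)
obs 3: x=3 → posterior Dirichlet(5, 9/2, 5, 6, 10/3)
obs 4: x=0 → posterior Dirichlet(6, 9/2, 5, 6, 10/3)
obs 5: x=1 → posterior Dirichlet(6, 11/2, 5, 6, 10/3)
obs 6: x=4 → posterior Dirichlet(6, 11/2, 5, 6, 13/3)
obs 7: x=4 → posterior Dirichlet(6, 11/2, 5, 6, 16/3)
obs 8: x=0 → posterior Dirichlet(7, 11/2, 5, 6, 16/3)
obs 9: x=1 → posterior Dirichlet(7, 13/2, 5, 6, 16/3)

36/149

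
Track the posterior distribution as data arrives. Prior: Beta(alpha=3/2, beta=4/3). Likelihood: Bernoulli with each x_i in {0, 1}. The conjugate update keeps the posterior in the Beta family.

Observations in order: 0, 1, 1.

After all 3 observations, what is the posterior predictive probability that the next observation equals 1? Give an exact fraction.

3/5

obs 1: x=0 → posterior Beta(3/2, 7/3)
obs 2: x=1 → posterior Beta(5/2, 7/3)
obs 3: x=1 → posterior Beta(7/2, 7/3)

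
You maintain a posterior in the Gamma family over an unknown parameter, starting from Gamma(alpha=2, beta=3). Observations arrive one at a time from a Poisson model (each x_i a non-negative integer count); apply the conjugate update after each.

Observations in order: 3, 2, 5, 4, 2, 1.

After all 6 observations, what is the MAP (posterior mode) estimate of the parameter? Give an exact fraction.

obs 1: x=3 → posterior Gamma(5, 4)
obs 2: x=2 → posterior Gamma(7, 5)
obs 3: x=5 → posterior Gamma(12, 6)
obs 4: x=4 → posterior Gamma(16, 7)
obs 5: x=2 → posterior Gamma(18, 8)
obs 6: x=1 → posterior Gamma(19, 9)

2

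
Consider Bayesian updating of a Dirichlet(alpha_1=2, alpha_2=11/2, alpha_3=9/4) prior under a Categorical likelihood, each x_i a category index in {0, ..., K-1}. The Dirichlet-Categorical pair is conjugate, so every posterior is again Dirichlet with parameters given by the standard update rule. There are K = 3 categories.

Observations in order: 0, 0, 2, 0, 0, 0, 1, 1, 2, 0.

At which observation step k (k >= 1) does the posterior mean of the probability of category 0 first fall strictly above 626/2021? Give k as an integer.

k = 2

obs 1: x=0 → posterior Dirichlet(3, 11/2, 9/4)
obs 2: x=0 → posterior Dirichlet(4, 11/2, 9/4)
obs 3: x=2 → posterior Dirichlet(4, 11/2, 13/4)
obs 4: x=0 → posterior Dirichlet(5, 11/2, 13/4)
obs 5: x=0 → posterior Dirichlet(6, 11/2, 13/4)
obs 6: x=0 → posterior Dirichlet(7, 11/2, 13/4)
obs 7: x=1 → posterior Dirichlet(7, 13/2, 13/4)
obs 8: x=1 → posterior Dirichlet(7, 15/2, 13/4)
obs 9: x=2 → posterior Dirichlet(7, 15/2, 17/4)
obs 10: x=0 → posterior Dirichlet(8, 15/2, 17/4)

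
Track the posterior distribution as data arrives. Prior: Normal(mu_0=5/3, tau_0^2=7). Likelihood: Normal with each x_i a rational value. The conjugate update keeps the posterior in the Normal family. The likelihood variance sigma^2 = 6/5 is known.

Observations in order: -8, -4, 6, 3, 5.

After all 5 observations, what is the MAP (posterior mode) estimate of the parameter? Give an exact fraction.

80/181

obs 1: x=-8 → posterior Normal(-270/41, 42/41)
obs 2: x=-4 → posterior Normal(-205/38, 21/38)
obs 3: x=6 → posterior Normal(-200/111, 14/37)
obs 4: x=3 → posterior Normal(-95/146, 21/73)
obs 5: x=5 → posterior Normal(80/181, 42/181)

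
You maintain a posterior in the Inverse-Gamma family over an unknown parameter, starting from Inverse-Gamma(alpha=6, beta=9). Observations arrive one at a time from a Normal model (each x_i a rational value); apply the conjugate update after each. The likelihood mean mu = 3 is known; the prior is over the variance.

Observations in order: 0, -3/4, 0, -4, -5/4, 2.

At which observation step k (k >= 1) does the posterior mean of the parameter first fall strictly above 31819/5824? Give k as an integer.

k = 4

obs 1: x=0 → posterior Inverse-Gamma(13/2, 27/2)
obs 2: x=-3/4 → posterior Inverse-Gamma(7, 657/32)
obs 3: x=0 → posterior Inverse-Gamma(15/2, 801/32)
obs 4: x=-4 → posterior Inverse-Gamma(8, 1585/32)
obs 5: x=-5/4 → posterior Inverse-Gamma(17/2, 937/16)
obs 6: x=2 → posterior Inverse-Gamma(9, 945/16)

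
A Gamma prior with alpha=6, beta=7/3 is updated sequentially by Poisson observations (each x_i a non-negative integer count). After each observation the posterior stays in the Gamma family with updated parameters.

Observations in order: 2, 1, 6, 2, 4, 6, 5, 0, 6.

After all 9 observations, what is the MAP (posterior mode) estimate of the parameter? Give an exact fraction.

obs 1: x=2 → posterior Gamma(8, 10/3)
obs 2: x=1 → posterior Gamma(9, 13/3)
obs 3: x=6 → posterior Gamma(15, 16/3)
obs 4: x=2 → posterior Gamma(17, 19/3)
obs 5: x=4 → posterior Gamma(21, 22/3)
obs 6: x=6 → posterior Gamma(27, 25/3)
obs 7: x=5 → posterior Gamma(32, 28/3)
obs 8: x=0 → posterior Gamma(32, 31/3)
obs 9: x=6 → posterior Gamma(38, 34/3)

111/34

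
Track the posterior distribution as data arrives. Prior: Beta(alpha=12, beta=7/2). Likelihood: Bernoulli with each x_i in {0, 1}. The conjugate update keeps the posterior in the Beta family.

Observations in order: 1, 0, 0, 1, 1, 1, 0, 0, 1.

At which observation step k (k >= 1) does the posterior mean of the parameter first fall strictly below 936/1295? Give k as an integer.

obs 1: x=1 → posterior Beta(13, 7/2)
obs 2: x=0 → posterior Beta(13, 9/2)
obs 3: x=0 → posterior Beta(13, 11/2)
obs 4: x=1 → posterior Beta(14, 11/2)
obs 5: x=1 → posterior Beta(15, 11/2)
obs 6: x=1 → posterior Beta(16, 11/2)
obs 7: x=0 → posterior Beta(16, 13/2)
obs 8: x=0 → posterior Beta(16, 15/2)
obs 9: x=1 → posterior Beta(17, 15/2)

k = 3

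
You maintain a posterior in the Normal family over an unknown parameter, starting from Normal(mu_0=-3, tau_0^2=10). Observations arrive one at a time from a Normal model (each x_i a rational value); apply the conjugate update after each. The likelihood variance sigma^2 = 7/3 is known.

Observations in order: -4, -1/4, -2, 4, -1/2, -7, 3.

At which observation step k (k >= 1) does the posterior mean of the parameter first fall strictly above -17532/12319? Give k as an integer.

obs 1: x=-4 → posterior Normal(-141/37, 70/37)
obs 2: x=-1/4 → posterior Normal(-297/134, 70/67)
obs 3: x=-2 → posterior Normal(-417/194, 70/97)
obs 4: x=4 → posterior Normal(-177/254, 70/127)
obs 5: x=-1/2 → posterior Normal(-207/314, 70/157)
obs 6: x=-7 → posterior Normal(-57/34, 70/187)
obs 7: x=3 → posterior Normal(-447/434, 10/31)

k = 4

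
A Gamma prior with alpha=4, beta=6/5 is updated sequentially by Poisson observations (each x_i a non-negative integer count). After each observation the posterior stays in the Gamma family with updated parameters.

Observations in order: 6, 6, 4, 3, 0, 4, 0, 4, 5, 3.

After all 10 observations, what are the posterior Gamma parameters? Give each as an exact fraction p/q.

obs 1: x=6 → posterior Gamma(10, 11/5)
obs 2: x=6 → posterior Gamma(16, 16/5)
obs 3: x=4 → posterior Gamma(20, 21/5)
obs 4: x=3 → posterior Gamma(23, 26/5)
obs 5: x=0 → posterior Gamma(23, 31/5)
obs 6: x=4 → posterior Gamma(27, 36/5)
obs 7: x=0 → posterior Gamma(27, 41/5)
obs 8: x=4 → posterior Gamma(31, 46/5)
obs 9: x=5 → posterior Gamma(36, 51/5)
obs 10: x=3 → posterior Gamma(39, 56/5)

alpha=39, beta=56/5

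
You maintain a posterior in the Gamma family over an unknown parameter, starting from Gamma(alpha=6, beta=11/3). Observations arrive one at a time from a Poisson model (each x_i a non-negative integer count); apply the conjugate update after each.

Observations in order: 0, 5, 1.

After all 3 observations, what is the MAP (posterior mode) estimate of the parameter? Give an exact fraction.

obs 1: x=0 → posterior Gamma(6, 14/3)
obs 2: x=5 → posterior Gamma(11, 17/3)
obs 3: x=1 → posterior Gamma(12, 20/3)

33/20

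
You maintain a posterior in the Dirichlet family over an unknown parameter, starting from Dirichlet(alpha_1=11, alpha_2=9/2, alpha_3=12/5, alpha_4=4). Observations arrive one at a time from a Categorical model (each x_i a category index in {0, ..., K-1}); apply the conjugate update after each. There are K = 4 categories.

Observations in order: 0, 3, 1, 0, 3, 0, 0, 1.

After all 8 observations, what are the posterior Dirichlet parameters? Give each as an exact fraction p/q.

alpha_1=15, alpha_2=13/2, alpha_3=12/5, alpha_4=6

obs 1: x=0 → posterior Dirichlet(12, 9/2, 12/5, 4)
obs 2: x=3 → posterior Dirichlet(12, 9/2, 12/5, 5)
obs 3: x=1 → posterior Dirichlet(12, 11/2, 12/5, 5)
obs 4: x=0 → posterior Dirichlet(13, 11/2, 12/5, 5)
obs 5: x=3 → posterior Dirichlet(13, 11/2, 12/5, 6)
obs 6: x=0 → posterior Dirichlet(14, 11/2, 12/5, 6)
obs 7: x=0 → posterior Dirichlet(15, 11/2, 12/5, 6)
obs 8: x=1 → posterior Dirichlet(15, 13/2, 12/5, 6)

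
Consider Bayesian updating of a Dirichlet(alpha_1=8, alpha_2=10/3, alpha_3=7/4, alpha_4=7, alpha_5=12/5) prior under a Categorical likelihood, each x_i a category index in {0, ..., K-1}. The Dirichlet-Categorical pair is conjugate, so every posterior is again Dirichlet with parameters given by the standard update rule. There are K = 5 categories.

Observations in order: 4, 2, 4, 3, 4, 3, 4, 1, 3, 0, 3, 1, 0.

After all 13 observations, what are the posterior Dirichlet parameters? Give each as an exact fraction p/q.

obs 1: x=4 → posterior Dirichlet(8, 10/3, 7/4, 7, 17/5)
obs 2: x=2 → posterior Dirichlet(8, 10/3, 11/4, 7, 17/5)
obs 3: x=4 → posterior Dirichlet(8, 10/3, 11/4, 7, 22/5)
obs 4: x=3 → posterior Dirichlet(8, 10/3, 11/4, 8, 22/5)
obs 5: x=4 → posterior Dirichlet(8, 10/3, 11/4, 8, 27/5)
obs 6: x=3 → posterior Dirichlet(8, 10/3, 11/4, 9, 27/5)
obs 7: x=4 → posterior Dirichlet(8, 10/3, 11/4, 9, 32/5)
obs 8: x=1 → posterior Dirichlet(8, 13/3, 11/4, 9, 32/5)
obs 9: x=3 → posterior Dirichlet(8, 13/3, 11/4, 10, 32/5)
obs 10: x=0 → posterior Dirichlet(9, 13/3, 11/4, 10, 32/5)
obs 11: x=3 → posterior Dirichlet(9, 13/3, 11/4, 11, 32/5)
obs 12: x=1 → posterior Dirichlet(9, 16/3, 11/4, 11, 32/5)
obs 13: x=0 → posterior Dirichlet(10, 16/3, 11/4, 11, 32/5)

alpha_1=10, alpha_2=16/3, alpha_3=11/4, alpha_4=11, alpha_5=32/5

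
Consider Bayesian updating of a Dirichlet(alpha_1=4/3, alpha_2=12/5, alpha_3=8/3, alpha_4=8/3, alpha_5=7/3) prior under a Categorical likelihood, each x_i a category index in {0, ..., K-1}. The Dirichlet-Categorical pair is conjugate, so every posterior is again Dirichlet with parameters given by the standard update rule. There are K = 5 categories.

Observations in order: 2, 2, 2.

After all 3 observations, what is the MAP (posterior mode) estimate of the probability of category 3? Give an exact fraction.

obs 1: x=2 → posterior Dirichlet(4/3, 12/5, 11/3, 8/3, 7/3)
obs 2: x=2 → posterior Dirichlet(4/3, 12/5, 14/3, 8/3, 7/3)
obs 3: x=2 → posterior Dirichlet(4/3, 12/5, 17/3, 8/3, 7/3)

25/141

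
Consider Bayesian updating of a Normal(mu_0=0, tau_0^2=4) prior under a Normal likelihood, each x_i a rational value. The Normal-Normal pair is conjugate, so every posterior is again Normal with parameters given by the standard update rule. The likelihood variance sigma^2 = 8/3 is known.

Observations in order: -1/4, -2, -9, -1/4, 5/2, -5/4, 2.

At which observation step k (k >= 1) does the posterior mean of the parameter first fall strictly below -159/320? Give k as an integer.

k = 2

obs 1: x=-1/4 → posterior Normal(-3/20, 8/5)
obs 2: x=-2 → posterior Normal(-27/32, 1)
obs 3: x=-9 → posterior Normal(-135/44, 8/11)
obs 4: x=-1/4 → posterior Normal(-69/28, 4/7)
obs 5: x=5/2 → posterior Normal(-27/17, 8/17)
obs 6: x=-5/4 → posterior Normal(-123/80, 2/5)
obs 7: x=2 → posterior Normal(-99/92, 8/23)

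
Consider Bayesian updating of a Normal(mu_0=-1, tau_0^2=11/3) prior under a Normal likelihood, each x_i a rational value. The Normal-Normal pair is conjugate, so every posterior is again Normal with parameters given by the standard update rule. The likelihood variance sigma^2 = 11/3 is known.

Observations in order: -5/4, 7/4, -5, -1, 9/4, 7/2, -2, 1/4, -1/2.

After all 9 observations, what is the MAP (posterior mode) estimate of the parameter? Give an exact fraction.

-3/10

obs 1: x=-5/4 → posterior Normal(-9/8, 11/6)
obs 2: x=7/4 → posterior Normal(-1/6, 11/9)
obs 3: x=-5 → posterior Normal(-11/8, 11/12)
obs 4: x=-1 → posterior Normal(-13/10, 11/15)
obs 5: x=9/4 → posterior Normal(-17/24, 11/18)
obs 6: x=7/2 → posterior Normal(-3/28, 11/21)
obs 7: x=-2 → posterior Normal(-11/32, 11/24)
obs 8: x=1/4 → posterior Normal(-5/18, 11/27)
obs 9: x=-1/2 → posterior Normal(-3/10, 11/30)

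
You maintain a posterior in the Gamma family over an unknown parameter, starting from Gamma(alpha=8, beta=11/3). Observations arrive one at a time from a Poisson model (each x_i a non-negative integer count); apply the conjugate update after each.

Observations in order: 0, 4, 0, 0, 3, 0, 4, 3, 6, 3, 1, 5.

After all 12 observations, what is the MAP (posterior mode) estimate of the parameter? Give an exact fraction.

108/47

obs 1: x=0 → posterior Gamma(8, 14/3)
obs 2: x=4 → posterior Gamma(12, 17/3)
obs 3: x=0 → posterior Gamma(12, 20/3)
obs 4: x=0 → posterior Gamma(12, 23/3)
obs 5: x=3 → posterior Gamma(15, 26/3)
obs 6: x=0 → posterior Gamma(15, 29/3)
obs 7: x=4 → posterior Gamma(19, 32/3)
obs 8: x=3 → posterior Gamma(22, 35/3)
obs 9: x=6 → posterior Gamma(28, 38/3)
obs 10: x=3 → posterior Gamma(31, 41/3)
obs 11: x=1 → posterior Gamma(32, 44/3)
obs 12: x=5 → posterior Gamma(37, 47/3)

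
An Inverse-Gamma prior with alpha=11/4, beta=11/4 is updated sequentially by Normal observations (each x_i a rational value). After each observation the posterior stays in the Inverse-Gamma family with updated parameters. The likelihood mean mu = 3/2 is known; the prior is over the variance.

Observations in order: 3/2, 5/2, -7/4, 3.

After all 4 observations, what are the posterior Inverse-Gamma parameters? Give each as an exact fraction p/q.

alpha=19/4, beta=309/32

obs 1: x=3/2 → posterior Inverse-Gamma(13/4, 11/4)
obs 2: x=5/2 → posterior Inverse-Gamma(15/4, 13/4)
obs 3: x=-7/4 → posterior Inverse-Gamma(17/4, 273/32)
obs 4: x=3 → posterior Inverse-Gamma(19/4, 309/32)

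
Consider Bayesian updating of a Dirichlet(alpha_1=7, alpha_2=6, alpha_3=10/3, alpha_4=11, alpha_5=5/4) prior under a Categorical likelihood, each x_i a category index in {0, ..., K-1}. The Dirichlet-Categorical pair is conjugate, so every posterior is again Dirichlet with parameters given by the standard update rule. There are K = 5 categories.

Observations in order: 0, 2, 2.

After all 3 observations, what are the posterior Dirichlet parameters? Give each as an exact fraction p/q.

obs 1: x=0 → posterior Dirichlet(8, 6, 10/3, 11, 5/4)
obs 2: x=2 → posterior Dirichlet(8, 6, 13/3, 11, 5/4)
obs 3: x=2 → posterior Dirichlet(8, 6, 16/3, 11, 5/4)

alpha_1=8, alpha_2=6, alpha_3=16/3, alpha_4=11, alpha_5=5/4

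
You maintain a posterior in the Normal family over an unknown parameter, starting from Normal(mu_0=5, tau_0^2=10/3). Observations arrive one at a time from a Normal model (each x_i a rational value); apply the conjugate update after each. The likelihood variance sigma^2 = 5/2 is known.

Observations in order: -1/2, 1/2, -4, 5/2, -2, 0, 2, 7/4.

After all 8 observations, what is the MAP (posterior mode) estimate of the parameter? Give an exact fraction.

16/35

obs 1: x=-1/2 → posterior Normal(13/7, 10/7)
obs 2: x=1/2 → posterior Normal(15/11, 10/11)
obs 3: x=-4 → posterior Normal(-1/15, 2/3)
obs 4: x=5/2 → posterior Normal(9/19, 10/19)
obs 5: x=-2 → posterior Normal(1/23, 10/23)
obs 6: x=0 → posterior Normal(1/27, 10/27)
obs 7: x=2 → posterior Normal(9/31, 10/31)
obs 8: x=7/4 → posterior Normal(16/35, 2/7)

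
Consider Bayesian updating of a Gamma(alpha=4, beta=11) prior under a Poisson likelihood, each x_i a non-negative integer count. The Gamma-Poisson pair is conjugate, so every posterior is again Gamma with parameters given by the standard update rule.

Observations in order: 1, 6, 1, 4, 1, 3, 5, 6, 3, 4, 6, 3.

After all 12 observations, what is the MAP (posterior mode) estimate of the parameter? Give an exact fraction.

2

obs 1: x=1 → posterior Gamma(5, 12)
obs 2: x=6 → posterior Gamma(11, 13)
obs 3: x=1 → posterior Gamma(12, 14)
obs 4: x=4 → posterior Gamma(16, 15)
obs 5: x=1 → posterior Gamma(17, 16)
obs 6: x=3 → posterior Gamma(20, 17)
obs 7: x=5 → posterior Gamma(25, 18)
obs 8: x=6 → posterior Gamma(31, 19)
obs 9: x=3 → posterior Gamma(34, 20)
obs 10: x=4 → posterior Gamma(38, 21)
obs 11: x=6 → posterior Gamma(44, 22)
obs 12: x=3 → posterior Gamma(47, 23)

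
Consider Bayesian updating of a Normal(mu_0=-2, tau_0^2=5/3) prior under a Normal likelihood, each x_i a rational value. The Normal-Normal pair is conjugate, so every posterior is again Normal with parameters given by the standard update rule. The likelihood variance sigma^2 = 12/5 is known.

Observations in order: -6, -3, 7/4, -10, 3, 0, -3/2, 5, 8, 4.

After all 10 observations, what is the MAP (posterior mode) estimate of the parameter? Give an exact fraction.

obs 1: x=-6 → posterior Normal(-222/61, 60/61)
obs 2: x=-3 → posterior Normal(-297/86, 30/43)
obs 3: x=7/4 → posterior Normal(-1013/444, 20/37)
obs 4: x=-10 → posterior Normal(-2013/544, 15/34)
obs 5: x=3 → posterior Normal(-1713/644, 60/161)
obs 6: x=0 → posterior Normal(-571/248, 10/31)
obs 7: x=-3/2 → posterior Normal(-1863/844, 60/211)
obs 8: x=5 → posterior Normal(-1363/944, 15/59)
obs 9: x=8 → posterior Normal(-563/1044, 20/87)
obs 10: x=4 → posterior Normal(-163/1144, 30/143)

-163/1144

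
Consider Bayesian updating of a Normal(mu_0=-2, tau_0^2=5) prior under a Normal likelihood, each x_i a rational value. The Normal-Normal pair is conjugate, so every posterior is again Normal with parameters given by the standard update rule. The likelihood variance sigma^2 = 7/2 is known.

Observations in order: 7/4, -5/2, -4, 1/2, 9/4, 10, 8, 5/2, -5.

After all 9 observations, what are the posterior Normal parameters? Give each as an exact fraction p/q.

obs 1: x=7/4 → posterior Normal(7/34, 35/17)
obs 2: x=-5/2 → posterior Normal(-43/54, 35/27)
obs 3: x=-4 → posterior Normal(-123/74, 35/37)
obs 4: x=1/2 → posterior Normal(-113/94, 35/47)
obs 5: x=9/4 → posterior Normal(-34/57, 35/57)
obs 6: x=10 → posterior Normal(66/67, 35/67)
obs 7: x=8 → posterior Normal(146/77, 5/11)
obs 8: x=5/2 → posterior Normal(57/29, 35/87)
obs 9: x=-5 → posterior Normal(121/97, 35/97)

mu_0=121/97, tau_0^2=35/97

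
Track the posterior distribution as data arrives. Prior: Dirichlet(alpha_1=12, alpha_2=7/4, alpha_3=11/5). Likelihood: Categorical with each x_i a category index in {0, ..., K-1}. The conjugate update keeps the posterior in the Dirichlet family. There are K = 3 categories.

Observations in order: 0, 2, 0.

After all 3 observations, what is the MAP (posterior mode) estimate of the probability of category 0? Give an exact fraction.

obs 1: x=0 → posterior Dirichlet(13, 7/4, 11/5)
obs 2: x=2 → posterior Dirichlet(13, 7/4, 16/5)
obs 3: x=0 → posterior Dirichlet(14, 7/4, 16/5)

260/319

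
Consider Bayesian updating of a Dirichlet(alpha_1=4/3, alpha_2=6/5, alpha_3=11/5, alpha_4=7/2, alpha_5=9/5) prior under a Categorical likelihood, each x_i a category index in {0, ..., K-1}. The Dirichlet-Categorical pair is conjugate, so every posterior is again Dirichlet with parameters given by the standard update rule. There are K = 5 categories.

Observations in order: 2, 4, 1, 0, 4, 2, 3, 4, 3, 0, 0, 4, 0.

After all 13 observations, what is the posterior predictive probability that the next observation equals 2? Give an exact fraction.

obs 1: x=2 → posterior Dirichlet(4/3, 6/5, 16/5, 7/2, 9/5)
obs 2: x=4 → posterior Dirichlet(4/3, 6/5, 16/5, 7/2, 14/5)
obs 3: x=1 → posterior Dirichlet(4/3, 11/5, 16/5, 7/2, 14/5)
obs 4: x=0 → posterior Dirichlet(7/3, 11/5, 16/5, 7/2, 14/5)
obs 5: x=4 → posterior Dirichlet(7/3, 11/5, 16/5, 7/2, 19/5)
obs 6: x=2 → posterior Dirichlet(7/3, 11/5, 21/5, 7/2, 19/5)
obs 7: x=3 → posterior Dirichlet(7/3, 11/5, 21/5, 9/2, 19/5)
obs 8: x=4 → posterior Dirichlet(7/3, 11/5, 21/5, 9/2, 24/5)
obs 9: x=3 → posterior Dirichlet(7/3, 11/5, 21/5, 11/2, 24/5)
obs 10: x=0 → posterior Dirichlet(10/3, 11/5, 21/5, 11/2, 24/5)
obs 11: x=0 → posterior Dirichlet(13/3, 11/5, 21/5, 11/2, 24/5)
obs 12: x=4 → posterior Dirichlet(13/3, 11/5, 21/5, 11/2, 29/5)
obs 13: x=0 → posterior Dirichlet(16/3, 11/5, 21/5, 11/2, 29/5)

126/691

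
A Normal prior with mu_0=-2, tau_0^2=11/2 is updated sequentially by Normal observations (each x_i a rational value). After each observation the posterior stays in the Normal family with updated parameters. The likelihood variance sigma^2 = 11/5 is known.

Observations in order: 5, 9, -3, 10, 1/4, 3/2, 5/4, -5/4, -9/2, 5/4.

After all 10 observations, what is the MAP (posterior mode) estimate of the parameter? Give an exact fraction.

187/104

obs 1: x=5 → posterior Normal(3, 11/7)
obs 2: x=9 → posterior Normal(11/2, 11/12)
obs 3: x=-3 → posterior Normal(3, 11/17)
obs 4: x=10 → posterior Normal(101/22, 1/2)
obs 5: x=1/4 → posterior Normal(409/108, 11/27)
obs 6: x=3/2 → posterior Normal(439/128, 11/32)
obs 7: x=5/4 → posterior Normal(116/37, 11/37)
obs 8: x=-5/4 → posterior Normal(439/168, 11/42)
obs 9: x=-9/2 → posterior Normal(349/188, 11/47)
obs 10: x=5/4 → posterior Normal(187/104, 11/52)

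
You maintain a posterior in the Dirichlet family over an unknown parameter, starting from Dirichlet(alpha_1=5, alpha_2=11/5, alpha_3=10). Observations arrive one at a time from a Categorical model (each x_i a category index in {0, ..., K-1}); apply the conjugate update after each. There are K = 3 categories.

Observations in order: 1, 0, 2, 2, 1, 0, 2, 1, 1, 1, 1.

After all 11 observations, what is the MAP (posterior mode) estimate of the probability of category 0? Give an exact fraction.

5/21

obs 1: x=1 → posterior Dirichlet(5, 16/5, 10)
obs 2: x=0 → posterior Dirichlet(6, 16/5, 10)
obs 3: x=2 → posterior Dirichlet(6, 16/5, 11)
obs 4: x=2 → posterior Dirichlet(6, 16/5, 12)
obs 5: x=1 → posterior Dirichlet(6, 21/5, 12)
obs 6: x=0 → posterior Dirichlet(7, 21/5, 12)
obs 7: x=2 → posterior Dirichlet(7, 21/5, 13)
obs 8: x=1 → posterior Dirichlet(7, 26/5, 13)
obs 9: x=1 → posterior Dirichlet(7, 31/5, 13)
obs 10: x=1 → posterior Dirichlet(7, 36/5, 13)
obs 11: x=1 → posterior Dirichlet(7, 41/5, 13)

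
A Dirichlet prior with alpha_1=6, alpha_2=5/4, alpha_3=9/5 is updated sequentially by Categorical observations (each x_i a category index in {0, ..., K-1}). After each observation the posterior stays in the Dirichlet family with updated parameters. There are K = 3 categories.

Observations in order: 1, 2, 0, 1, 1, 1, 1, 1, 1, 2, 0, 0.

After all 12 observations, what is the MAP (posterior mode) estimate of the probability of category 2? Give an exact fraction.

obs 1: x=1 → posterior Dirichlet(6, 9/4, 9/5)
obs 2: x=2 → posterior Dirichlet(6, 9/4, 14/5)
obs 3: x=0 → posterior Dirichlet(7, 9/4, 14/5)
obs 4: x=1 → posterior Dirichlet(7, 13/4, 14/5)
obs 5: x=1 → posterior Dirichlet(7, 17/4, 14/5)
obs 6: x=1 → posterior Dirichlet(7, 21/4, 14/5)
obs 7: x=1 → posterior Dirichlet(7, 25/4, 14/5)
obs 8: x=1 → posterior Dirichlet(7, 29/4, 14/5)
obs 9: x=1 → posterior Dirichlet(7, 33/4, 14/5)
obs 10: x=2 → posterior Dirichlet(7, 33/4, 19/5)
obs 11: x=0 → posterior Dirichlet(8, 33/4, 19/5)
obs 12: x=0 → posterior Dirichlet(9, 33/4, 19/5)

56/361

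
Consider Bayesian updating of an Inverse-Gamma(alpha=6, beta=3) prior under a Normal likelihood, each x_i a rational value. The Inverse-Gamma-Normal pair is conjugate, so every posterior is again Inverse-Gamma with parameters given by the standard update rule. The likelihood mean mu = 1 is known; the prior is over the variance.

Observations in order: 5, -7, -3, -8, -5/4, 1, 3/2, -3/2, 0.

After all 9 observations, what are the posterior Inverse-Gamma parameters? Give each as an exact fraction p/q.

alpha=21/2, beta=3129/32

obs 1: x=5 → posterior Inverse-Gamma(13/2, 11)
obs 2: x=-7 → posterior Inverse-Gamma(7, 43)
obs 3: x=-3 → posterior Inverse-Gamma(15/2, 51)
obs 4: x=-8 → posterior Inverse-Gamma(8, 183/2)
obs 5: x=-5/4 → posterior Inverse-Gamma(17/2, 3009/32)
obs 6: x=1 → posterior Inverse-Gamma(9, 3009/32)
obs 7: x=3/2 → posterior Inverse-Gamma(19/2, 3013/32)
obs 8: x=-3/2 → posterior Inverse-Gamma(10, 3113/32)
obs 9: x=0 → posterior Inverse-Gamma(21/2, 3129/32)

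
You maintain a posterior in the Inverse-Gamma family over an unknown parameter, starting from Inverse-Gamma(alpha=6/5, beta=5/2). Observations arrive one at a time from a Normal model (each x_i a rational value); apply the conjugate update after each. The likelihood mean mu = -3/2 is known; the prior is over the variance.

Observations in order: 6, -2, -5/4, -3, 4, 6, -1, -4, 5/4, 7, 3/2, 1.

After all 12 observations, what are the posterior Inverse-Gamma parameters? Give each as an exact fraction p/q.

obs 1: x=6 → posterior Inverse-Gamma(17/10, 245/8)
obs 2: x=-2 → posterior Inverse-Gamma(11/5, 123/4)
obs 3: x=-5/4 → posterior Inverse-Gamma(27/10, 985/32)
obs 4: x=-3 → posterior Inverse-Gamma(16/5, 1021/32)
obs 5: x=4 → posterior Inverse-Gamma(37/10, 1505/32)
obs 6: x=6 → posterior Inverse-Gamma(21/5, 2405/32)
obs 7: x=-1 → posterior Inverse-Gamma(47/10, 2409/32)
obs 8: x=-4 → posterior Inverse-Gamma(26/5, 2509/32)
obs 9: x=5/4 → posterior Inverse-Gamma(57/10, 1315/16)
obs 10: x=7 → posterior Inverse-Gamma(31/5, 1893/16)
obs 11: x=3/2 → posterior Inverse-Gamma(67/10, 1965/16)
obs 12: x=1 → posterior Inverse-Gamma(36/5, 2015/16)

alpha=36/5, beta=2015/16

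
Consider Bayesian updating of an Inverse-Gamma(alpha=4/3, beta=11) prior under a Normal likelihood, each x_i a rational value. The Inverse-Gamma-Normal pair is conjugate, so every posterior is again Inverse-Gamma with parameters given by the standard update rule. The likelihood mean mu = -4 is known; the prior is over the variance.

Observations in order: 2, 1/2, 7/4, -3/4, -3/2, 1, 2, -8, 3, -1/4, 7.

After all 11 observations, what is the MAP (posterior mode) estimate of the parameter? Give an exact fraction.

18681/752

obs 1: x=2 → posterior Inverse-Gamma(11/6, 29)
obs 2: x=1/2 → posterior Inverse-Gamma(7/3, 313/8)
obs 3: x=7/4 → posterior Inverse-Gamma(17/6, 1781/32)
obs 4: x=-3/4 → posterior Inverse-Gamma(10/3, 975/16)
obs 5: x=-3/2 → posterior Inverse-Gamma(23/6, 1025/16)
obs 6: x=1 → posterior Inverse-Gamma(13/3, 1225/16)
obs 7: x=2 → posterior Inverse-Gamma(29/6, 1513/16)
obs 8: x=-8 → posterior Inverse-Gamma(16/3, 1641/16)
obs 9: x=3 → posterior Inverse-Gamma(35/6, 2033/16)
obs 10: x=-1/4 → posterior Inverse-Gamma(19/3, 4291/32)
obs 11: x=7 → posterior Inverse-Gamma(41/6, 6227/32)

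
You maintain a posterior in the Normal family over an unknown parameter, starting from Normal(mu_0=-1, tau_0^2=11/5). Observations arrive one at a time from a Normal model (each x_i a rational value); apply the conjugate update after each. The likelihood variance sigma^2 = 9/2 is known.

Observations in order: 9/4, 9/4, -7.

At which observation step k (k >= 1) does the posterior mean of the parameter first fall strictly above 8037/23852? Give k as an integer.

obs 1: x=9/4 → posterior Normal(9/134, 99/67)
obs 2: x=9/4 → posterior Normal(54/89, 99/89)
obs 3: x=-7 → posterior Normal(-100/111, 33/37)

k = 2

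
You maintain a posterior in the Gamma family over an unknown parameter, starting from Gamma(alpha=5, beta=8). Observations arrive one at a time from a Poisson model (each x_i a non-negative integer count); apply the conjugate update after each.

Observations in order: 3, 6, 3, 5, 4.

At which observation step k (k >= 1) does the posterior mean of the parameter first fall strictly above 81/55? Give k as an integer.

obs 1: x=3 → posterior Gamma(8, 9)
obs 2: x=6 → posterior Gamma(14, 10)
obs 3: x=3 → posterior Gamma(17, 11)
obs 4: x=5 → posterior Gamma(22, 12)
obs 5: x=4 → posterior Gamma(26, 13)

k = 3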